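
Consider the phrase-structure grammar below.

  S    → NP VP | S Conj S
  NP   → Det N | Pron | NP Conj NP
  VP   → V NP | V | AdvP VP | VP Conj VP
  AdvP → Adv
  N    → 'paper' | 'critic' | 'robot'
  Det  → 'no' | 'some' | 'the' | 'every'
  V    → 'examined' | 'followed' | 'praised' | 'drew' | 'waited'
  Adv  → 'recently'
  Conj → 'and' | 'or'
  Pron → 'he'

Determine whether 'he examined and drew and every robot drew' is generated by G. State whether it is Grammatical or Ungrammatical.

S
  S
    NP
      Pron: he
    VP
      VP
        V: examined
      Conj: and
      VP
        V: drew
  Conj: and
  S
    NP
      Det: every
      N: robot
    VP
      V: drew
The bracketing above is licensed at every node by one of the given productions, with S at the root.

Grammatical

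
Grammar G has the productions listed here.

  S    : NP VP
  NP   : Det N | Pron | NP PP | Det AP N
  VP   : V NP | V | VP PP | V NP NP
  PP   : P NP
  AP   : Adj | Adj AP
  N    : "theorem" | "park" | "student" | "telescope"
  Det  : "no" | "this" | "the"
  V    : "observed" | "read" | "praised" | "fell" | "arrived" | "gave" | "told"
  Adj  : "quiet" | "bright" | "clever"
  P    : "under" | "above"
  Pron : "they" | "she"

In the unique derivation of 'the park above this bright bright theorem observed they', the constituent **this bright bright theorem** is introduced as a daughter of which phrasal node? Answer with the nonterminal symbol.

[S [NP [NP [Det the] [N park]] [PP [P above] [NP [Det this] [AP [Adj bright] [AP [Adj bright]]] [N theorem]]]] [VP [V observed] [NP [Pron they]]]]
The span 'this bright bright theorem' is the NP node built by NP → Det AP N.
Its mother is the PP built by PP → P NP.

PP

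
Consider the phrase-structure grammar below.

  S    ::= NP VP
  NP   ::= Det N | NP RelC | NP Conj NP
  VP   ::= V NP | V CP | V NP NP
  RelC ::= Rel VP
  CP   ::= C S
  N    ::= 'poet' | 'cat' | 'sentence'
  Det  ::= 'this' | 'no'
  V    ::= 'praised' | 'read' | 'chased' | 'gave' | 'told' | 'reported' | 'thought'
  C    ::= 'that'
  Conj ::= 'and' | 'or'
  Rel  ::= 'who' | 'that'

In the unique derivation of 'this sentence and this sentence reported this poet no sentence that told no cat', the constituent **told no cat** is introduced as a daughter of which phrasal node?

S
  NP
    NP
      Det: this
      N: sentence
    Conj: and
    NP
      Det: this
      N: sentence
  VP
    V: reported
    NP
      Det: this
      N: poet
    NP
      NP
        Det: no
        N: sentence
      RelC
        Rel: that
        VP
          V: told
          NP
            Det: no
            N: cat
The span 'told no cat' is the VP node built by VP → V NP.
Its mother is the RelC built by RelC → Rel VP.

RelC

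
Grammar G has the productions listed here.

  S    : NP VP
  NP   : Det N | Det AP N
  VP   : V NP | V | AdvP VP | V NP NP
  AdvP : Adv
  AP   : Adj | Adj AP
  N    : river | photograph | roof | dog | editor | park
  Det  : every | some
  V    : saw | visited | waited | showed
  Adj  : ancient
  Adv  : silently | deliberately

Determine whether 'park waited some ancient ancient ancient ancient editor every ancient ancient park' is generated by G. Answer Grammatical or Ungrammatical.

Ungrammatical

For S → NP VP, no prefix of the string parses as an NP.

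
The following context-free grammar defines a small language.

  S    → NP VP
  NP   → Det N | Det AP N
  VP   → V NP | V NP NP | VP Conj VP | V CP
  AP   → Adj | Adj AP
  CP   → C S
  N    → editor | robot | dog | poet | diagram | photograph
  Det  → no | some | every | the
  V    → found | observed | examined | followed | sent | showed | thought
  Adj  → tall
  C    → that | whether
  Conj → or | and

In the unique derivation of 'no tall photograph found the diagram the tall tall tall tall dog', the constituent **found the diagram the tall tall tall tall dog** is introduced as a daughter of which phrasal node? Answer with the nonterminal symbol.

S

S
  NP
    Det: no
    AP
      Adj: tall
    N: photograph
  VP
    V: found
    NP
      Det: the
      N: diagram
    NP
      Det: the
      AP
        Adj: tall
        AP
          Adj: tall
          AP
            Adj: tall
            AP
              Adj: tall
      N: dog
The span 'found the diagram the tall tall tall tall dog' is the VP node built by VP → V NP NP.
Its mother is the S built by S → NP VP.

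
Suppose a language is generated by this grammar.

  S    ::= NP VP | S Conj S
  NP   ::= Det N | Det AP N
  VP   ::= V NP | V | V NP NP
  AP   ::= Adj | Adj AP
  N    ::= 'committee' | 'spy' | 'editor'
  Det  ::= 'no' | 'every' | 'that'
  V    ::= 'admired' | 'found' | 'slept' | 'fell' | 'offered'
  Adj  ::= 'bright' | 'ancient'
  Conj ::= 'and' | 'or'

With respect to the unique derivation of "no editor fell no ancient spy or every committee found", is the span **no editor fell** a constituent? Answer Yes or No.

[S [S [NP [Det no] [N editor]] [VP [V fell] [NP [Det no] [AP [Adj ancient]] [N spy]]]] [Conj or] [S [NP [Det every] [N committee]] [VP [V found]]]]
The smallest constituent containing 'no editor fell' is the S spanning 'no editor fell no ancient spy'; no single node in the tree dominates exactly the given words.

No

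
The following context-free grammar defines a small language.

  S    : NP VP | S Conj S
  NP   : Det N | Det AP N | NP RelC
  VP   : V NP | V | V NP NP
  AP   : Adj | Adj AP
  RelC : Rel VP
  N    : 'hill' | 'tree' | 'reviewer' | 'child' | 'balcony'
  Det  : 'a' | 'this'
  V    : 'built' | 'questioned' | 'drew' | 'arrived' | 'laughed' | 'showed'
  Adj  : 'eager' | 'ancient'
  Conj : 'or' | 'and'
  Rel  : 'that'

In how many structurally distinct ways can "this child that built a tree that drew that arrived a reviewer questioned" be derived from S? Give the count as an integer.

4

Two of the 4 distinct bracketings:
[S [NP [NP [Det this] [N child]] [RelC [Rel that] [VP [V built] [NP [NP [NP [Det a] [N tree]] [RelC [Rel that] [VP [V drew]]]] [RelC [Rel that] [VP [V arrived] [NP [Det a] [N reviewer]]]]]]]] [VP [V questioned]]]
[S [NP [NP [Det this] [N child]] [RelC [Rel that] [VP [V built] [NP [NP [NP [Det a] [N tree]] [RelC [Rel that] [VP [V drew]]]] [RelC [Rel that] [VP [V arrived]]]] [NP [Det a] [N reviewer]]]]] [VP [V questioned]]]
The difference turns on whether VP → V NP is used at the relevant span, versus an alternative expansion of VP.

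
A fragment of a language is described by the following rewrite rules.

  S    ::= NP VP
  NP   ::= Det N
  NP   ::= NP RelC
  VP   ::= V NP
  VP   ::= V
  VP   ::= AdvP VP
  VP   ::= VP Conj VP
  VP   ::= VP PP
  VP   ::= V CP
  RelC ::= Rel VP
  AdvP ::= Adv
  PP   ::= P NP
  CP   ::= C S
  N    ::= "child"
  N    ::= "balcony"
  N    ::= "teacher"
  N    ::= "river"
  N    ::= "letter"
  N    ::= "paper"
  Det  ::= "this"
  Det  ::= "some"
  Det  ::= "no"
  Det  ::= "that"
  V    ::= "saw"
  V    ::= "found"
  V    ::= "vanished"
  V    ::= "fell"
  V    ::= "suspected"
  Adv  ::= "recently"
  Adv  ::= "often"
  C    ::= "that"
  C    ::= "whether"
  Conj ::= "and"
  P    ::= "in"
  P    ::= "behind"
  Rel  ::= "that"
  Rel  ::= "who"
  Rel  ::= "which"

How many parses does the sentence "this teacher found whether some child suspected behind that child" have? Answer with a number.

2

The two bracketings:
[S [NP [Det this] [N teacher]] [VP [VP [V found] [CP [C whether] [S [NP [Det some] [N child]] [VP [V suspected]]]]] [PP [P behind] [NP [Det that] [N child]]]]]
[S [NP [Det this] [N teacher]] [VP [V found] [CP [C whether] [S [NP [Det some] [N child]] [VP [VP [V suspected]] [PP [P behind] [NP [Det that] [N child]]]]]]]]
The trees differ in how a recursive rule is bracketed over the same span.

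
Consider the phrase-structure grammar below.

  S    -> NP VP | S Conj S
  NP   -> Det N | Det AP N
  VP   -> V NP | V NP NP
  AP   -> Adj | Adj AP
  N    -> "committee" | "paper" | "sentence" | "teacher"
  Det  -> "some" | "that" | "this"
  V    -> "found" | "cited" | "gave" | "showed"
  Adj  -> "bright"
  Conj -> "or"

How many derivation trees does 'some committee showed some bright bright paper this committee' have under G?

1

[S [NP [Det some] [N committee]] [VP [V showed] [NP [Det some] [AP [Adj bright] [AP [Adj bright]]] [N paper]] [NP [Det this] [N committee]]]]
No rule offers an alternative attachment or grouping for any span, so this is the only derivation.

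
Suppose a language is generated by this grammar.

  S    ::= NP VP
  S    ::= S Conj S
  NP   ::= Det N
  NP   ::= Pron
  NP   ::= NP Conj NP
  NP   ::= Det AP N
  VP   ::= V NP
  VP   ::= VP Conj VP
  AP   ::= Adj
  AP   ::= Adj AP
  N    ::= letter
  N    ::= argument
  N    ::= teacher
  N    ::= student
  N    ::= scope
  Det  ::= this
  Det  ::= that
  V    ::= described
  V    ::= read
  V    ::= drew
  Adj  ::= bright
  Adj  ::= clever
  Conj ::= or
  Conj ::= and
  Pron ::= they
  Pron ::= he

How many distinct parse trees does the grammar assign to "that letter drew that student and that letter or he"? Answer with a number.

2

The two bracketings:
[S [NP [Det that] [N letter]] [VP [V drew] [NP [NP [Det that] [N student]] [Conj and] [NP [NP [Det that] [N letter]] [Conj or] [NP [Pron he]]]]]]
[S [NP [Det that] [N letter]] [VP [V drew] [NP [NP [NP [Det that] [N student]] [Conj and] [NP [Det that] [N letter]]] [Conj or] [NP [Pron he]]]]]
The trees differ in how a recursive rule is bracketed over the same span.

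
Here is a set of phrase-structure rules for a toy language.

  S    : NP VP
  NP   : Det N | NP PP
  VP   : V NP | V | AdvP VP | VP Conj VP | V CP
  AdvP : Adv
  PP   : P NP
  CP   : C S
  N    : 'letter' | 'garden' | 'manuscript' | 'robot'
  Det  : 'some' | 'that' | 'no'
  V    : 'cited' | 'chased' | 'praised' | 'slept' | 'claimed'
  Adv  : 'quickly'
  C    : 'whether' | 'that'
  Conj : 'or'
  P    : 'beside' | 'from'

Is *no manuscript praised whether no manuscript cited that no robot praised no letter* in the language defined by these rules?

S
  NP
    Det: no
    N: manuscript
  VP
    V: praised
    CP
      C: whether
      S
        NP
          Det: no
          N: manuscript
        VP
          V: cited
          CP
            C: that
            S
              NP
                Det: no
                N: robot
              VP
                V: praised
                NP
                  Det: no
                  N: letter
Each bracket corresponds to one application of a listed rule, so the string is derivable from S.

Grammatical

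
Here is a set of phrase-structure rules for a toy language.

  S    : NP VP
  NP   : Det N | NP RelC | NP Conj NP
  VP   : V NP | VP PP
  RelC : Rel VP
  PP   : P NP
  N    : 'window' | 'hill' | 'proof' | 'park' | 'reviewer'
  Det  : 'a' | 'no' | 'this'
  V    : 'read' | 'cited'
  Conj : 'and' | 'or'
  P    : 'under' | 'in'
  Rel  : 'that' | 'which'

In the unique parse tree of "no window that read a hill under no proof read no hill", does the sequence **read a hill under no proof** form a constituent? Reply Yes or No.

[S [NP [NP [Det no] [N window]] [RelC [Rel that] [VP [VP [V read] [NP [Det a] [N hill]]] [PP [P under] [NP [Det no] [N proof]]]]]] [VP [V read] [NP [Det no] [N hill]]]]
The words 'read a hill under no proof' are exhaustively dominated by a single VP node (built by VP → VP PP), so they form a constituent.

Yes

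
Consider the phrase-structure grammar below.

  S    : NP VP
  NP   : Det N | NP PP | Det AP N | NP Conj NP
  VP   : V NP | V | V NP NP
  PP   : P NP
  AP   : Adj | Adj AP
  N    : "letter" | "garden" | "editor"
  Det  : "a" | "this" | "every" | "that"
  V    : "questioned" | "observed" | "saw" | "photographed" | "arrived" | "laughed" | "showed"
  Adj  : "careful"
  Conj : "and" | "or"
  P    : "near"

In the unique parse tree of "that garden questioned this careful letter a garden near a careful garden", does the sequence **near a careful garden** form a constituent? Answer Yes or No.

Yes

[S [NP [Det that] [N garden]] [VP [V questioned] [NP [Det this] [AP [Adj careful]] [N letter]] [NP [NP [Det a] [N garden]] [PP [P near] [NP [Det a] [AP [Adj careful]] [N garden]]]]]]
The words 'near a careful garden' are exhaustively dominated by a single PP node (built by PP → P NP), so they form a constituent.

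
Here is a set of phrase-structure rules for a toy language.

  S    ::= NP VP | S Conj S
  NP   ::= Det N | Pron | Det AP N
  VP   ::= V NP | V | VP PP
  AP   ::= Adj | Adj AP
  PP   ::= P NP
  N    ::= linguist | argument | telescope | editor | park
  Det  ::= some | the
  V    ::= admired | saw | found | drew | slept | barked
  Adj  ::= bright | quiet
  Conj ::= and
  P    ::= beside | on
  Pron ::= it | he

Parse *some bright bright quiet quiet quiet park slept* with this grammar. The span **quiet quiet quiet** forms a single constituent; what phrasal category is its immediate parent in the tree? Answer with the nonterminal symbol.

AP

[S [NP [Det some] [AP [Adj bright] [AP [Adj bright] [AP [Adj quiet] [AP [Adj quiet] [AP [Adj quiet]]]]]] [N park]] [VP [V slept]]]
The span 'quiet quiet quiet' is the AP node built by AP → Adj AP.
Its mother is the AP built by AP → Adj AP.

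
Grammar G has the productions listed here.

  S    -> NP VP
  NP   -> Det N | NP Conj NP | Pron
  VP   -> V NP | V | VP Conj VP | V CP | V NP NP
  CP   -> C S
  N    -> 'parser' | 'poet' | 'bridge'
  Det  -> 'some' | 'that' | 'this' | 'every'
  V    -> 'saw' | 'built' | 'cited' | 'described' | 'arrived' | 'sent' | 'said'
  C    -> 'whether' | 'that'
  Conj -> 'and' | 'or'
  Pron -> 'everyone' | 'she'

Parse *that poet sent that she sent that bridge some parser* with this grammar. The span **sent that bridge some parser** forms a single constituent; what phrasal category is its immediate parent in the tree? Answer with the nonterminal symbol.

S

[S [NP [Det that] [N poet]] [VP [V sent] [CP [C that] [S [NP [Pron she]] [VP [V sent] [NP [Det that] [N bridge]] [NP [Det some] [N parser]]]]]]]
The span 'sent that bridge some parser' is the VP node built by VP → V NP NP.
Its mother is the S built by S → NP VP.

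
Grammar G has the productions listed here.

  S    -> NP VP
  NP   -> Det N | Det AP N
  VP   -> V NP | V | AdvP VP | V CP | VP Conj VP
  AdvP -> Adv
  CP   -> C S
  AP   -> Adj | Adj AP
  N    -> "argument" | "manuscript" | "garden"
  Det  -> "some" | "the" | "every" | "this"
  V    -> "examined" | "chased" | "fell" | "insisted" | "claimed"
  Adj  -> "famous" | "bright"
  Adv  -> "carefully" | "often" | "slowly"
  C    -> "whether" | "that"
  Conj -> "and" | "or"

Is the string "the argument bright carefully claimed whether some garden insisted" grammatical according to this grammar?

Ungrammatical

An N word can never sit immediately before an Adj word in any string this grammar generates, so the substring 'argument bright' rules out a derivation.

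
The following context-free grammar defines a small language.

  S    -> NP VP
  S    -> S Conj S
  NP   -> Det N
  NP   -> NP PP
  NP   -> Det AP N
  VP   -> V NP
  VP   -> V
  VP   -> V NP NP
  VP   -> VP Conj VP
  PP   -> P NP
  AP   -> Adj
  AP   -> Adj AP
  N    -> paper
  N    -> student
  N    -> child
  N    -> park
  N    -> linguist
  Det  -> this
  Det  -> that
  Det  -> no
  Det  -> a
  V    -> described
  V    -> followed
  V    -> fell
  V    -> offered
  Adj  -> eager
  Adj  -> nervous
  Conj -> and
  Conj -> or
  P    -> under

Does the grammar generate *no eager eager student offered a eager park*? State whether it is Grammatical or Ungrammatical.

[S [NP [Det no] [AP [Adj eager] [AP [Adj eager]]] [N student]] [VP [V offered] [NP [Det a] [AP [Adj eager]] [N park]]]]
Each bracket corresponds to one application of a listed rule, so the string is derivable from S.

Grammatical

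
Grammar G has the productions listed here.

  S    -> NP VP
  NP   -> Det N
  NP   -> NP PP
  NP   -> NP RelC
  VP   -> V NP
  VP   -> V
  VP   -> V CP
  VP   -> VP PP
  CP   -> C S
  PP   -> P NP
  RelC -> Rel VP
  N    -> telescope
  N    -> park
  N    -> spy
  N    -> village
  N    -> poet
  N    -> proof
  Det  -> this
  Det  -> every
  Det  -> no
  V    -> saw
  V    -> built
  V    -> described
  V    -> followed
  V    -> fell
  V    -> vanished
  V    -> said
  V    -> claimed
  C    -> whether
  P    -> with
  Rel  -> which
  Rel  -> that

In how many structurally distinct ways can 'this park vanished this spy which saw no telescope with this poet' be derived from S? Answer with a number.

4

Two of the 4 distinct bracketings:
[S [NP [Det this] [N park]] [VP [V vanished] [NP [NP [NP [Det this] [N spy]] [RelC [Rel which] [VP [V saw] [NP [Det no] [N telescope]]]]] [PP [P with] [NP [Det this] [N poet]]]]]]
[S [NP [Det this] [N park]] [VP [V vanished] [NP [NP [Det this] [N spy]] [RelC [Rel which] [VP [V saw] [NP [NP [Det no] [N telescope]] [PP [P with] [NP [Det this] [N poet]]]]]]]]]
The trees differ in how a recursive rule is bracketed over the same span.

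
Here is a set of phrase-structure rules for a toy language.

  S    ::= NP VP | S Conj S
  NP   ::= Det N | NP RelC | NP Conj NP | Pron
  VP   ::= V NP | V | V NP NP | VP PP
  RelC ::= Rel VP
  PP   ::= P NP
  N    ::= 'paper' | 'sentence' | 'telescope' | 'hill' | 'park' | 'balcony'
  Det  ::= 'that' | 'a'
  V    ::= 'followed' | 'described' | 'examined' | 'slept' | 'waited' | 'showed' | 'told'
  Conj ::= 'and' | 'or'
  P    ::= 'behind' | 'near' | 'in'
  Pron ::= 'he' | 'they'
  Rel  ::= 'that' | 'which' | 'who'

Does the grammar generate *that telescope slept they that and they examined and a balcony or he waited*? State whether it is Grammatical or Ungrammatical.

Ungrammatical

A Det/Rel word can never sit immediately before a Conj word in any string this grammar generates, so the substring 'that and' rules out a derivation.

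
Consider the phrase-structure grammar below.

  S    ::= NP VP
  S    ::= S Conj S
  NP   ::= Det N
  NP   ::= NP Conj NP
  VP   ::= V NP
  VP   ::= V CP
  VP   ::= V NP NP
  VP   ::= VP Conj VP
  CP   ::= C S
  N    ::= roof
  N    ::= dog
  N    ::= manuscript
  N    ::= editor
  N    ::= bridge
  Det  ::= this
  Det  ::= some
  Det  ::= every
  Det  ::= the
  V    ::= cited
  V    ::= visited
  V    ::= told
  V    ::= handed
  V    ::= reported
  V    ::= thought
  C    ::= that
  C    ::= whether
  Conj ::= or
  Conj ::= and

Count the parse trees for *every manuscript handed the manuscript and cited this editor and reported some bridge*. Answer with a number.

The two bracketings:
[S [NP [Det every] [N manuscript]] [VP [VP [V handed] [NP [Det the] [N manuscript]]] [Conj and] [VP [VP [V cited] [NP [Det this] [N editor]]] [Conj and] [VP [V reported] [NP [Det some] [N bridge]]]]]]
[S [NP [Det every] [N manuscript]] [VP [VP [VP [V handed] [NP [Det the] [N manuscript]]] [Conj and] [VP [V cited] [NP [Det this] [N editor]]]] [Conj and] [VP [V reported] [NP [Det some] [N bridge]]]]]
The trees differ in how a recursive rule is bracketed over the same span.

2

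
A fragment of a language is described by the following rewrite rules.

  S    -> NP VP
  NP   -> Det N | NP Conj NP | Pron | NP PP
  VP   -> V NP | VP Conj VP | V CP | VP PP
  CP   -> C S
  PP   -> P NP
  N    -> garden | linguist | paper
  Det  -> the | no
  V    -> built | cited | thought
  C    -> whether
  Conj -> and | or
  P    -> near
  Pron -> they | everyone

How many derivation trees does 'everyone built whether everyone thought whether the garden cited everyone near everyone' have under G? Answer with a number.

Two of the 4 distinct bracketings:
[S [NP [Pron everyone]] [VP [V built] [CP [C whether] [S [NP [Pron everyone]] [VP [V thought] [CP [C whether] [S [NP [Det the] [N garden]] [VP [V cited] [NP [NP [Pron everyone]] [PP [P near] [NP [Pron everyone]]]]]]]]]]]]
[S [NP [Pron everyone]] [VP [V built] [CP [C whether] [S [NP [Pron everyone]] [VP [V thought] [CP [C whether] [S [NP [Det the] [N garden]] [VP [VP [V cited] [NP [Pron everyone]]] [PP [P near] [NP [Pron everyone]]]]]]]]]]]
The difference turns on whether NP → NP PP is used at the relevant span, versus an alternative expansion of NP.

4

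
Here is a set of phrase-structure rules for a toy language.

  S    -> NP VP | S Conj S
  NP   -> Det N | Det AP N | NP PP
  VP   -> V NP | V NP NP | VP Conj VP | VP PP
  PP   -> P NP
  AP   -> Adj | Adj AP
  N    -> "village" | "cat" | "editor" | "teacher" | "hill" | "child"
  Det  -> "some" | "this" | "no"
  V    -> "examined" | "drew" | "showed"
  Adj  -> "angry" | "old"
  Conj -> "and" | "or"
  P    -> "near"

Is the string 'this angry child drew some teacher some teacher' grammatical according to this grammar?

[S [NP [Det this] [AP [Adj angry]] [N child]] [VP [V drew] [NP [Det some] [N teacher]] [NP [Det some] [N teacher]]]]
The bracketing above is licensed at every node by one of the given productions, with S at the root.

Grammatical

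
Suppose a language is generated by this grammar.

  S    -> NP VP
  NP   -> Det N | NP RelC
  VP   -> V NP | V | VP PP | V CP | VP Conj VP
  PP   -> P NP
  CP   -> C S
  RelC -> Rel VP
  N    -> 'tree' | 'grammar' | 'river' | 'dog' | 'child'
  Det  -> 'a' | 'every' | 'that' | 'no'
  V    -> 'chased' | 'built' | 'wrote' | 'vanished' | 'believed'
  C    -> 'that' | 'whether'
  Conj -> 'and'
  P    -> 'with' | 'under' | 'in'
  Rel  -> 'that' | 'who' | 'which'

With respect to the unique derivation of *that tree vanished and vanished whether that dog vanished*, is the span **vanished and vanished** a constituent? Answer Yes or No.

No

[S [NP [Det that] [N tree]] [VP [VP [V vanished]] [Conj and] [VP [V vanished] [CP [C whether] [S [NP [Det that] [N dog]] [VP [V vanished]]]]]]]
The smallest constituent containing 'vanished and vanished' is the VP spanning 'vanished and vanished whether that dog vanished'; no single node in the tree dominates exactly the given words.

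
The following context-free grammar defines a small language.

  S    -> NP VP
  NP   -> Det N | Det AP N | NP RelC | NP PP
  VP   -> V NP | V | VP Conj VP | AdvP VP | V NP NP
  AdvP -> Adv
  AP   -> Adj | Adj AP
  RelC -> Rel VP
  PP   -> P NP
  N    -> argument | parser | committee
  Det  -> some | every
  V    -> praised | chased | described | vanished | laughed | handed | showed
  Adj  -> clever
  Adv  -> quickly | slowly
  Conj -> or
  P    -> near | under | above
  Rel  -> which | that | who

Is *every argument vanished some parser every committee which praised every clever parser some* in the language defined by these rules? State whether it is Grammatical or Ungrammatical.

Ungrammatical

For S → NP VP, the only prefix that parses as NP is 'every argument', but the remainder 'vanished some parser every committee which praised every clever parser some' is not a VP under these rules.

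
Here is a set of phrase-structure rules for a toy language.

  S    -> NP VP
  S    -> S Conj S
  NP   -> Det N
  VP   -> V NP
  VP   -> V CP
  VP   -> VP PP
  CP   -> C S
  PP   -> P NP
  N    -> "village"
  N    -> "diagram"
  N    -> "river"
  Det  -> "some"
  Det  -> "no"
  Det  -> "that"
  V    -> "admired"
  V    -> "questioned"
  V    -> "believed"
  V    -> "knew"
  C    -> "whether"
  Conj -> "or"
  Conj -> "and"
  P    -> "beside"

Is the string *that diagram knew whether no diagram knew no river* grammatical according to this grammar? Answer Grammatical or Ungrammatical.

S
  NP
    Det: that
    N: diagram
  VP
    V: knew
    CP
      C: whether
      S
        NP
          Det: no
          N: diagram
        VP
          V: knew
          NP
            Det: no
            N: river
The bracketing above is licensed at every node by one of the given productions, with S at the root.

Grammatical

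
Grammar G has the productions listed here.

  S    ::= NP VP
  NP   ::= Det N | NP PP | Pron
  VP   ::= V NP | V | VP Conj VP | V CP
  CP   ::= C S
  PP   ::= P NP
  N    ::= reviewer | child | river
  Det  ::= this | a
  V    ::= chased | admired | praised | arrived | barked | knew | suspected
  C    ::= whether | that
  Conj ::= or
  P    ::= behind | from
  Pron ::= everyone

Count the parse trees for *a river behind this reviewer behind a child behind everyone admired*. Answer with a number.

Two of the 5 distinct bracketings:
[S [NP [NP [Det a] [N river]] [PP [P behind] [NP [NP [Det this] [N reviewer]] [PP [P behind] [NP [NP [Det a] [N child]] [PP [P behind] [NP [Pron everyone]]]]]]]] [VP [V admired]]]
[S [NP [NP [Det a] [N river]] [PP [P behind] [NP [NP [NP [Det this] [N reviewer]] [PP [P behind] [NP [Det a] [N child]]]] [PP [P behind] [NP [Pron everyone]]]]]] [VP [V admired]]]
The trees differ in how a recursive rule is bracketed over the same span.

5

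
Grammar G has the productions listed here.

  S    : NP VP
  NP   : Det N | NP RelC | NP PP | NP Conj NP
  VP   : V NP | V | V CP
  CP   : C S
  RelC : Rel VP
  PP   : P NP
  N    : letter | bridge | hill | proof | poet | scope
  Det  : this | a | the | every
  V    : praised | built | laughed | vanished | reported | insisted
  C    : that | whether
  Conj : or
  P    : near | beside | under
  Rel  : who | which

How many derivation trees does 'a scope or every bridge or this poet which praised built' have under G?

Two of the 5 distinct bracketings:
[S [NP [NP [NP [Det a] [N scope]] [Conj or] [NP [NP [Det every] [N bridge]] [Conj or] [NP [Det this] [N poet]]]] [RelC [Rel which] [VP [V praised]]]] [VP [V built]]]
[S [NP [NP [NP [NP [Det a] [N scope]] [Conj or] [NP [Det every] [N bridge]]] [Conj or] [NP [Det this] [N poet]]] [RelC [Rel which] [VP [V praised]]]] [VP [V built]]]
The trees differ in how a recursive rule is bracketed over the same span.

5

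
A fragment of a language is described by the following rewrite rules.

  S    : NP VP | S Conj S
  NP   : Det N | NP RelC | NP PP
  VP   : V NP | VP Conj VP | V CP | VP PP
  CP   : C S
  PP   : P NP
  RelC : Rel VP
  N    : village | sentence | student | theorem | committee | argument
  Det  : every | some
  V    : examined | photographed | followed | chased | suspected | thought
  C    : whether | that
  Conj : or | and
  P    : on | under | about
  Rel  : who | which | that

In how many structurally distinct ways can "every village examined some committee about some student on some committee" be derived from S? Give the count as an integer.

5

Two of the 5 distinct bracketings:
[S [NP [Det every] [N village]] [VP [V examined] [NP [NP [Det some] [N committee]] [PP [P about] [NP [NP [Det some] [N student]] [PP [P on] [NP [Det some] [N committee]]]]]]]]
[S [NP [Det every] [N village]] [VP [V examined] [NP [NP [NP [Det some] [N committee]] [PP [P about] [NP [Det some] [N student]]]] [PP [P on] [NP [Det some] [N committee]]]]]]
The trees differ in how a recursive rule is bracketed over the same span.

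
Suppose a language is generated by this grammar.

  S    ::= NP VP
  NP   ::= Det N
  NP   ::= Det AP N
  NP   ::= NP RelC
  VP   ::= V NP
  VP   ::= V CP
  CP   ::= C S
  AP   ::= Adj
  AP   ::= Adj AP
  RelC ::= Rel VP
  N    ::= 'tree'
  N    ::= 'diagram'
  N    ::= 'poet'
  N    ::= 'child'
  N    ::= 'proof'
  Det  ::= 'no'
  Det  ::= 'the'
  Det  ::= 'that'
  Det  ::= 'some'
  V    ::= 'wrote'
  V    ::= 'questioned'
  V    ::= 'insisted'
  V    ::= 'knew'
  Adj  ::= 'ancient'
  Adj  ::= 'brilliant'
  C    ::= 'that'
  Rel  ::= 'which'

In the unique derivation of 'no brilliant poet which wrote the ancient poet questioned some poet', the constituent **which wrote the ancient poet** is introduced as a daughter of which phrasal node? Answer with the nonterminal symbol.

NP

S
  NP
    NP
      Det: no
      AP
        Adj: brilliant
      N: poet
    RelC
      Rel: which
      VP
        V: wrote
        NP
          Det: the
          AP
            Adj: ancient
          N: poet
  VP
    V: questioned
    NP
      Det: some
      N: poet
The span 'which wrote the ancient poet' is the RelC node built by RelC → Rel VP.
Its mother is the NP built by NP → NP RelC.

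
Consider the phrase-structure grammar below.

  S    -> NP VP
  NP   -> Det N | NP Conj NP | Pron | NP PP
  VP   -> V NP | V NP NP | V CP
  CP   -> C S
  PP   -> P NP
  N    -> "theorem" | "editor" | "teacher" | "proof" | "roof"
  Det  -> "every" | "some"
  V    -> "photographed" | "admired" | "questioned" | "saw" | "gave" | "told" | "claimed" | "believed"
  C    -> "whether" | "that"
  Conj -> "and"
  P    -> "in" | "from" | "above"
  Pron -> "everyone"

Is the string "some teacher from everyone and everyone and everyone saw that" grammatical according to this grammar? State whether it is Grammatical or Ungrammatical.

For S → NP VP, every NP-prefix leaves a non-VP remainder: after 'some teacher' the remainder is not a VP; after 'some teacher from everyone' the remainder is not a VP; after 'some teacher from everyone and everyone' the remainder is not a VP (and 1 more).

Ungrammatical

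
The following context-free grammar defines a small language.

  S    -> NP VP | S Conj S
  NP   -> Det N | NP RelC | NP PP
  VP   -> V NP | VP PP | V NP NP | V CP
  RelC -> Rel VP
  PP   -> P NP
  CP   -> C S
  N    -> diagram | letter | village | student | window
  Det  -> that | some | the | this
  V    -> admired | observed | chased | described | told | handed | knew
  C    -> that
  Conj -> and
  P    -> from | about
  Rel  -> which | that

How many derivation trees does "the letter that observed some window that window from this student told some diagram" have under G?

Two of the 3 distinct bracketings:
[S [NP [NP [Det the] [N letter]] [RelC [Rel that] [VP [VP [V observed] [NP [Det some] [N window]] [NP [Det that] [N window]]] [PP [P from] [NP [Det this] [N student]]]]]] [VP [V told] [NP [Det some] [N diagram]]]]
[S [NP [NP [Det the] [N letter]] [RelC [Rel that] [VP [V observed] [NP [Det some] [N window]] [NP [NP [Det that] [N window]] [PP [P from] [NP [Det this] [N student]]]]]]] [VP [V told] [NP [Det some] [N diagram]]]]
The difference turns on whether NP → NP PP is used at the relevant span, versus an alternative expansion of NP.

3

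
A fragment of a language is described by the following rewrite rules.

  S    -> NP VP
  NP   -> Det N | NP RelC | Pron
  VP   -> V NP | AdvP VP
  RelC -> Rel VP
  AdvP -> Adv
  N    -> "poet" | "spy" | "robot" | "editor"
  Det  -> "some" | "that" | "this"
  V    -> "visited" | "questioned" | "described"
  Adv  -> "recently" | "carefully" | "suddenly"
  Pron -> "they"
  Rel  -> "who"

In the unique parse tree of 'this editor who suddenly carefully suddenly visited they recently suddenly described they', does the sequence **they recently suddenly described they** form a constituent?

No

[S [NP [NP [Det this] [N editor]] [RelC [Rel who] [VP [AdvP [Adv suddenly]] [VP [AdvP [Adv carefully]] [VP [AdvP [Adv suddenly]] [VP [V visited] [NP [Pron they]]]]]]]] [VP [AdvP [Adv recently]] [VP [AdvP [Adv suddenly]] [VP [V described] [NP [Pron they]]]]]]
The smallest constituent containing 'they recently suddenly described they' is the S spanning 'this editor who suddenly carefully suddenly visited they recently suddenly described they'; no single node in the tree dominates exactly the given words.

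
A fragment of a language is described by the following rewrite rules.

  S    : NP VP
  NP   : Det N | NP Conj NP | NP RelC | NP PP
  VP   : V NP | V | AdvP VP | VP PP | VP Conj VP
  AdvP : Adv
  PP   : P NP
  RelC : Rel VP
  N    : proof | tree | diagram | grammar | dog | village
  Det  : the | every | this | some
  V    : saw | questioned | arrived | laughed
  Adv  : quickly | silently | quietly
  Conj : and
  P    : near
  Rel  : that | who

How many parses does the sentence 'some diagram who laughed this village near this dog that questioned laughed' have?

7

Two of the 7 distinct bracketings:
[S [NP [NP [Det some] [N diagram]] [RelC [Rel who] [VP [V laughed] [NP [NP [NP [Det this] [N village]] [PP [P near] [NP [Det this] [N dog]]]] [RelC [Rel that] [VP [V questioned]]]]]]] [VP [V laughed]]]
[S [NP [NP [Det some] [N diagram]] [RelC [Rel who] [VP [V laughed] [NP [NP [Det this] [N village]] [PP [P near] [NP [NP [Det this] [N dog]] [RelC [Rel that] [VP [V questioned]]]]]]]]] [VP [V laughed]]]
The trees differ in how a recursive rule is bracketed over the same span.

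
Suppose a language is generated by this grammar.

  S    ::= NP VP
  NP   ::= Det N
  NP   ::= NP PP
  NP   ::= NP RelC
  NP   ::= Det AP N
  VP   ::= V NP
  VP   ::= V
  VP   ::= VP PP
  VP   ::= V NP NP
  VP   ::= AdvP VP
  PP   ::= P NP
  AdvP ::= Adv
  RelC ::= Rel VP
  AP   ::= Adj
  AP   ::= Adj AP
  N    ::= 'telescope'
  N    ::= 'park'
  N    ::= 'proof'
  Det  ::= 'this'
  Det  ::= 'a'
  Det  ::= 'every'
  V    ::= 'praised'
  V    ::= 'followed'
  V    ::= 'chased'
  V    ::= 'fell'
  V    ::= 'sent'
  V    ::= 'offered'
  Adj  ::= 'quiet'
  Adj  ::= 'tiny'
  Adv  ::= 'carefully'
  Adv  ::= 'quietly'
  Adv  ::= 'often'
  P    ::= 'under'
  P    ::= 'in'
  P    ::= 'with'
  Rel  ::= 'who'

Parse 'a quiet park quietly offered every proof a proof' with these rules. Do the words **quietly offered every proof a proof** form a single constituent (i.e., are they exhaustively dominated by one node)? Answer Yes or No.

[S [NP [Det a] [AP [Adj quiet]] [N park]] [VP [AdvP [Adv quietly]] [VP [V offered] [NP [Det every] [N proof]] [NP [Det a] [N proof]]]]]
The words 'quietly offered every proof a proof' are exhaustively dominated by a single VP node (built by VP → AdvP VP), so they form a constituent.

Yes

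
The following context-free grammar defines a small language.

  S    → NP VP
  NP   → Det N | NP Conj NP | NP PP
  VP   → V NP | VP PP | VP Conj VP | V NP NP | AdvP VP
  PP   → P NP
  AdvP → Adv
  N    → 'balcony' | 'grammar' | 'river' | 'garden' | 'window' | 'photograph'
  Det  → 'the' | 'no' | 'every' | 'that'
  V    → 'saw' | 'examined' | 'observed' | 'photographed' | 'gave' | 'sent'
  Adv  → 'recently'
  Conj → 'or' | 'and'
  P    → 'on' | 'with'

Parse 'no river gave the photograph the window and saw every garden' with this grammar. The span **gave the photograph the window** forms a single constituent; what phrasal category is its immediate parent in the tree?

[S [NP [Det no] [N river]] [VP [VP [V gave] [NP [Det the] [N photograph]] [NP [Det the] [N window]]] [Conj and] [VP [V saw] [NP [Det every] [N garden]]]]]
The span 'gave the photograph the window' is the VP node built by VP → V NP NP.
Its mother is the VP built by VP → VP Conj VP.

VP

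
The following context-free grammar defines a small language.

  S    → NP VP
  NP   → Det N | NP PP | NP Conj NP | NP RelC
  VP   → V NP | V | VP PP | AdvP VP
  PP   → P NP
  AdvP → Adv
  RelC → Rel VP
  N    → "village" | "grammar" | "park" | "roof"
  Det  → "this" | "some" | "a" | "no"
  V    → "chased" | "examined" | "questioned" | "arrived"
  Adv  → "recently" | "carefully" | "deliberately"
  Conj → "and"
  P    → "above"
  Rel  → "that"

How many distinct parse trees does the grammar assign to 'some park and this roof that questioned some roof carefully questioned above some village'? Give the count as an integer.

Two of the 4 distinct bracketings:
[S [NP [NP [Det some] [N park]] [Conj and] [NP [NP [Det this] [N roof]] [RelC [Rel that] [VP [V questioned] [NP [Det some] [N roof]]]]]] [VP [VP [AdvP [Adv carefully]] [VP [V questioned]]] [PP [P above] [NP [Det some] [N village]]]]]
[S [NP [NP [Det some] [N park]] [Conj and] [NP [NP [Det this] [N roof]] [RelC [Rel that] [VP [V questioned] [NP [Det some] [N roof]]]]]] [VP [AdvP [Adv carefully]] [VP [VP [V questioned]] [PP [P above] [NP [Det some] [N village]]]]]]
The trees differ in how a recursive rule is bracketed over the same span.

4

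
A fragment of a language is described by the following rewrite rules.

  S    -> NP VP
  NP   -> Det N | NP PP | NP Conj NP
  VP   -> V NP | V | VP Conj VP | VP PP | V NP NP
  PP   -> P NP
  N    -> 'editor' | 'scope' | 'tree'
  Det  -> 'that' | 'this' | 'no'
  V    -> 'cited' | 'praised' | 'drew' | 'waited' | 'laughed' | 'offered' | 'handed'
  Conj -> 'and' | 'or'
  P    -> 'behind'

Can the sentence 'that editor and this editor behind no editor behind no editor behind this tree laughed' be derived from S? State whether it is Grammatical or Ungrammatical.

Grammatical

[S [NP [NP [NP [Det that] [N editor]] [Conj and] [NP [Det this] [N editor]]] [PP [P behind] [NP [NP [Det no] [N editor]] [PP [P behind] [NP [NP [Det no] [N editor]] [PP [P behind] [NP [Det this] [N tree]]]]]]]] [VP [V laughed]]]
Each bracket corresponds to one application of a listed rule, so the string is derivable from S.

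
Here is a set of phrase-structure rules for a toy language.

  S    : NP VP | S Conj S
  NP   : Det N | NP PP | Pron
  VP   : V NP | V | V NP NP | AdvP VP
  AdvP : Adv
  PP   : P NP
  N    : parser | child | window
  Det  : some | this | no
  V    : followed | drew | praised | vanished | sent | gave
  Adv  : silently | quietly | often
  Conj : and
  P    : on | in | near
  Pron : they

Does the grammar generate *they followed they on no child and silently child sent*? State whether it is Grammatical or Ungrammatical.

Ungrammatical

A Conj word can never sit immediately before an Adv word in any string this grammar generates, so the substring 'and silently' rules out a derivation.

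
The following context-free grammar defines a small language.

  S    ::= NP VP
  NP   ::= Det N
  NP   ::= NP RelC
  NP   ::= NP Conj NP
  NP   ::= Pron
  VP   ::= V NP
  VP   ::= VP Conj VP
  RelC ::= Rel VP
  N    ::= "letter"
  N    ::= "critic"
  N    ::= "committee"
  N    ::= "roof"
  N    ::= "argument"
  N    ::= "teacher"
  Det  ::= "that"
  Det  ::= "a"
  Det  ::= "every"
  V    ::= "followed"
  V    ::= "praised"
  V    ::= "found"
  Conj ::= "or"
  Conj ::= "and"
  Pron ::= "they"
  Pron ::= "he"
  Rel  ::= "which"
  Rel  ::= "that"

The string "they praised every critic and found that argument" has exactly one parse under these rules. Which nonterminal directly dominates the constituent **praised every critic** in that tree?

VP

S
  NP
    Pron: they
  VP
    VP
      V: praised
      NP
        Det: every
        N: critic
    Conj: and
    VP
      V: found
      NP
        Det: that
        N: argument
The span 'praised every critic' is the VP node built by VP → V NP.
Its mother is the VP built by VP → VP Conj VP.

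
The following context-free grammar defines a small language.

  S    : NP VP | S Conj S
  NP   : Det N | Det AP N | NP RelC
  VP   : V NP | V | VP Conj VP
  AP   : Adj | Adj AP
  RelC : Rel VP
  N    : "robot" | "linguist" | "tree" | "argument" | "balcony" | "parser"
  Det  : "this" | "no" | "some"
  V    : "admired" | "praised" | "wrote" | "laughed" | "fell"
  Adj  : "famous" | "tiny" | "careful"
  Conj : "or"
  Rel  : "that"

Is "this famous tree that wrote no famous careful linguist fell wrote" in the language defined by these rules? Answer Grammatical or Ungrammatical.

For S → NP VP, every NP-prefix leaves a non-VP remainder: after 'this famous tree' the remainder is not a VP; after 'this famous tree that wrote' the remainder is not a VP; after 'this famous tree that wrote no famous careful linguist' the remainder is not a VP. The alternative S rule S → S Conj S likewise has no satisfying split.

Ungrammatical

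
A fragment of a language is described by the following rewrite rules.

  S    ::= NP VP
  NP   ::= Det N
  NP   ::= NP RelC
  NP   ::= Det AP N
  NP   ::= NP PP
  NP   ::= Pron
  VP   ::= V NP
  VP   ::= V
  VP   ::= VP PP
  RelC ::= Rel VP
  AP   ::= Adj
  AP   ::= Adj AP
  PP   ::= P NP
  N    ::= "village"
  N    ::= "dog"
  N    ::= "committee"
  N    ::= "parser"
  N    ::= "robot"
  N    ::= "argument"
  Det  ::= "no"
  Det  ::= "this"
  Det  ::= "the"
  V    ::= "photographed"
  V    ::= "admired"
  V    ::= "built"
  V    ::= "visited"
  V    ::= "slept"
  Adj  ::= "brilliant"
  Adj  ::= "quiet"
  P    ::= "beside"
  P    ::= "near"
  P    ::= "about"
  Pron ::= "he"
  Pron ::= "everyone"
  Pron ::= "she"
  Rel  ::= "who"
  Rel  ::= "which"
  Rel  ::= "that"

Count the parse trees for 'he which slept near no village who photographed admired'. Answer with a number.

Two of the 4 distinct bracketings:
[S [NP [NP [Pron he]] [RelC [Rel which] [VP [VP [V slept]] [PP [P near] [NP [NP [Det no] [N village]] [RelC [Rel who] [VP [V photographed]]]]]]]] [VP [V admired]]]
[S [NP [NP [NP [Pron he]] [RelC [Rel which] [VP [VP [V slept]] [PP [P near] [NP [Det no] [N village]]]]]] [RelC [Rel who] [VP [V photographed]]]] [VP [V admired]]]
The trees differ in how a recursive rule is bracketed over the same span.

4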